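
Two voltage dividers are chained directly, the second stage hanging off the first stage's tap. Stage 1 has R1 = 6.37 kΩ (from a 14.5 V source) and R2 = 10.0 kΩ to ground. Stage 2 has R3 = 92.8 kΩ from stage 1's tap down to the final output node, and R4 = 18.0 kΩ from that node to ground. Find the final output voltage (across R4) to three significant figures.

Stage 2 presents R3+R4 = 110.8 kΩ as a load on stage 1's tap.
Stage 1's lower leg becomes R2‖(R3+R4) = 9.172 kΩ, so V_mid = 14.5 × 9.172/15.54 = 8.557 V.
Stage 2 is itself unloaded: V_out = V_mid × R4/(R3+R4) = 8.557 × 18.0/110.8 = 1.39 V.

V_out ≈ 1.39 V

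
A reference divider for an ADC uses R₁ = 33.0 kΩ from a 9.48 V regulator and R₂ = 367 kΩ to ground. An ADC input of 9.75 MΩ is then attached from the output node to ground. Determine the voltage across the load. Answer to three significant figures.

V_out ≈ 8.67 V

The load sits in parallel with R₂: R₂‖R_L = (367 × 9750) / (367 + 9750) = 353.7 kΩ.
V_out = 9.48 × 353.7 / (33.0 + 353.7) = 9.48 × 353.7/386.7 = 8.67 V.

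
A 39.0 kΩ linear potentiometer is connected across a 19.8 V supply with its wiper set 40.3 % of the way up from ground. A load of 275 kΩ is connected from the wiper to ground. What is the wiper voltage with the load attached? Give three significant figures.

The wiper splits the pot into (1−α)R = 23.28 kΩ above and αR = 15.72 kΩ below.
Lower section ‖ load = 14.87 kΩ.
V_wiper = 19.8 × 14.87/(23.28 + 14.87) = 7.72 V.

V ≈ 7.72 V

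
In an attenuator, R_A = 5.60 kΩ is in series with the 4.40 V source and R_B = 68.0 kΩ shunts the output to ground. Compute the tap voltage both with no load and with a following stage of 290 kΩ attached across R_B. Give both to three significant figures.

Unloaded: 4.07 V; loaded: 3.99 V

Open-circuit: V = 4.40 × 68.0/(5.60 + 68.0) = 4.07 V.
With the load, R_B becomes R_B‖R_L = 55.08 kΩ, so V = 4.40 × 55.08/60.68 = 3.99 V.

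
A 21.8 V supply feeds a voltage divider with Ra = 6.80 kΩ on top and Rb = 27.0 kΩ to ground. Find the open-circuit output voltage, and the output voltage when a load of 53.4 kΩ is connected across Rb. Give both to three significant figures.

Unloaded: 17.4 V; loaded: 15.8 V

Open-circuit: V = 21.8 × 27.0/(6.80 + 27.0) = 17.4 V.
With the load, Rb becomes Rb‖R_L = 17.93 kΩ, so V = 21.8 × 17.93/24.73 = 15.8 V.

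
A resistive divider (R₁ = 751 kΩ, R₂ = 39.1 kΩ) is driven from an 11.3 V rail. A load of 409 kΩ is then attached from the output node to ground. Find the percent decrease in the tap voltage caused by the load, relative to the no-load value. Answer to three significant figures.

Unloaded V = 11.3 × 39.1/790.1 = 0.55921 V.
Loaded: R₂‖R_L = 35.69 kΩ, giving V = 11.3 × 35.69/786.7 = 0.51263 V.
Drop = (0.55921 − 0.51263) / 0.55921 = 8.33 %.

8.33 %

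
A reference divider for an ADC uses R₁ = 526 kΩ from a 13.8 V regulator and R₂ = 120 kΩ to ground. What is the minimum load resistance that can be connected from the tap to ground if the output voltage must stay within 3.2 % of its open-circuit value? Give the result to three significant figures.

R_L(min) ≈ 2.96 MΩ

Output resistance R_th = R₁‖R₂ = (526 × 120)/646.0 = 97.71 kΩ.
The fractional drop is R_th/(R_th + R_L); requiring this ≤ 0.0320 gives R_L ≥ R_th(1/0.0320 − 1) = 97.71 × 30.25 = 2.96 MΩ.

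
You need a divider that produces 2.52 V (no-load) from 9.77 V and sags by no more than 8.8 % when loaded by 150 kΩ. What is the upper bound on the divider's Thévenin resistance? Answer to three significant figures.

R_th ≤ 14.5 kΩ

Loading drop = R_th/(R_th + R_L) ≤ 0.0880, so R_th ≤ R_L · ε/(1−ε) = 150 kΩ × 0.0880/0.9120 = 14.5 kΩ.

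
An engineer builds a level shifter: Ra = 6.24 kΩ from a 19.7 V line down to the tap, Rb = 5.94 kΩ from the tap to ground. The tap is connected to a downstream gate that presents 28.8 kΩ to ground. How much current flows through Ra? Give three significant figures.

Rb‖R_L = 4.924 kΩ, so the source sees Ra + Rb‖R_L = 11.16 kΩ.
I = 19.7 V / 11.16 kΩ = 1.76 mA.

I ≈ 1.76 mA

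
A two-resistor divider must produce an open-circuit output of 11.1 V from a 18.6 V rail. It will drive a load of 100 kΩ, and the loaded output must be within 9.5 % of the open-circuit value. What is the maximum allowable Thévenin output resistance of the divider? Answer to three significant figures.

Loading drop = R_th/(R_th + R_L) ≤ 0.0950, so R_th ≤ R_L · ε/(1−ε) = 100 kΩ × 0.0950/0.9050 = 10.5 kΩ.

R_th ≤ 10.5 kΩ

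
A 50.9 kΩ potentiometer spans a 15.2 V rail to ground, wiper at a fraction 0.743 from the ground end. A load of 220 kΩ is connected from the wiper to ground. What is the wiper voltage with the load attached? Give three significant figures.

The wiper splits the pot into (1−α)R = 13.08 kΩ above and αR = 37.82 kΩ below.
Lower section ‖ load = 32.27 kΩ.
V_wiper = 15.2 × 32.27/(13.08 + 32.27) = 10.8 V.

V ≈ 10.8 V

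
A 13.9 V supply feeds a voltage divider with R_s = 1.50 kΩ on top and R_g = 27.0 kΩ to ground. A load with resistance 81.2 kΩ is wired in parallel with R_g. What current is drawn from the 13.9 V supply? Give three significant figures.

R_g‖R_L = 20.26 kΩ, so the source sees R_s + R_g‖R_L = 21.76 kΩ.
I = 13.9 V / 21.76 kΩ = 0.639 mA.

I ≈ 0.639 mA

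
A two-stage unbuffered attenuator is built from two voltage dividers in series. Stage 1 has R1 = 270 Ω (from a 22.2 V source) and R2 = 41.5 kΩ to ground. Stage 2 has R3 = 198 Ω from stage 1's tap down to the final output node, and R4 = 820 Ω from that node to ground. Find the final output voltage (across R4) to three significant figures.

Stage 2 presents R3+R4 = 1018 Ω as a load on stage 1's tap.
Stage 1's lower leg becomes R2‖(R3+R4) = 993.6 Ω, so V_mid = 22.2 × 993.6/1264 = 17.46 V.
Stage 2 is itself unloaded: V_out = V_mid × R4/(R3+R4) = 17.46 × 820/1018 = 14.1 V.

V_out ≈ 14.1 V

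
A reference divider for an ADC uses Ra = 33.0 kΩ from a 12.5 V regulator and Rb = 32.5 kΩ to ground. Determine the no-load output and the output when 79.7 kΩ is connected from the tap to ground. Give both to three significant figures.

Unloaded: 6.20 V; loaded: 5.15 V

Open-circuit: V = 12.5 × 32.5/(33.0 + 32.5) = 6.20 V.
With the load, Rb becomes Rb‖R_L = 23.09 kΩ, so V = 12.5 × 23.09/56.09 = 5.15 V.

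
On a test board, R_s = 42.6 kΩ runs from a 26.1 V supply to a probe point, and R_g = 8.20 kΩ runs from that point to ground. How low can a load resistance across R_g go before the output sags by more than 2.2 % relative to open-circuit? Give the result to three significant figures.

R_L(min) ≈ 306 kΩ

Output resistance R_th = R_s‖R_g = (42.6 × 8.20)/50.80 = 6.876 kΩ.
The fractional drop is R_th/(R_th + R_L); requiring this ≤ 0.0220 gives R_L ≥ R_th(1/0.0220 − 1) = 6.876 × 44.45 = 306 kΩ.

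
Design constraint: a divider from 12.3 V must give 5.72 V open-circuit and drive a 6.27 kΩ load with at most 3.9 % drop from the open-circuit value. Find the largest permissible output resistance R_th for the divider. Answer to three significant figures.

R_th ≤ 254 Ω

Loading drop = R_th/(R_th + R_L) ≤ 0.0390, so R_th ≤ R_L · ε/(1−ε) = 6.27 kΩ × 0.0390/0.9610 = 254 Ω.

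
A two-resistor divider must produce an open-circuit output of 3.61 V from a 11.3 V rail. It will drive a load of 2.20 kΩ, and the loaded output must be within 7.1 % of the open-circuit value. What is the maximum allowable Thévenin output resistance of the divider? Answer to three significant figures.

R_th ≤ 168 Ω

Loading drop = R_th/(R_th + R_L) ≤ 0.0710, so R_th ≤ R_L · ε/(1−ε) = 2.20 kΩ × 0.0710/0.9290 = 168 Ω.
(Any R1, R2 with R2/(R1+R2) = 0.319 and R1‖R2 ≤ 168 Ω will meet the spec.)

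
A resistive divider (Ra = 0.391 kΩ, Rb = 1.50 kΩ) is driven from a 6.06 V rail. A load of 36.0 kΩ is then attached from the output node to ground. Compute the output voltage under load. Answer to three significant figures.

V_out ≈ 4.77 V

The load sits in parallel with Rb: Rb‖R_L = (1500 × 36000) / (1500 + 36000) = 1440 Ω.
V_out = 6.06 × 1440 / (391 + 1440) = 6.06 × 1440/1831 = 4.77 V.
(Unloaded it would have been 4.81 V.)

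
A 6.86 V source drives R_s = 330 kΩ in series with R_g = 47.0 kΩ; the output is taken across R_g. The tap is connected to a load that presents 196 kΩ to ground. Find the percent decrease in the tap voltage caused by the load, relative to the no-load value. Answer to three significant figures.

The divider's output (Thévenin) resistance is R_s‖R_g = 41.14 kΩ.
Fractional drop under load = R_th/(R_th + R_L) = 41.14 / (41.14 + 196) = 0.1735.
So the output falls by 17.3 %.

17.3 %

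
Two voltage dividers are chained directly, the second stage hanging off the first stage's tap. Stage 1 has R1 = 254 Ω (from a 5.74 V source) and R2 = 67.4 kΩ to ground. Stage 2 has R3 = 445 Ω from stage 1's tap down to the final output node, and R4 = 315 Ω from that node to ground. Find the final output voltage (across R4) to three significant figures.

Stage 2 presents R3+R4 = 760.0 Ω as a load on stage 1's tap.
Stage 1's lower leg becomes R2‖(R3+R4) = 751.5 Ω, so V_mid = 5.74 × 751.5/1006 = 4.290 V.
Stage 2 is itself unloaded: V_out = V_mid × R4/(R3+R4) = 4.290 × 315/760.0 = 1.78 V.

V_out ≈ 1.78 V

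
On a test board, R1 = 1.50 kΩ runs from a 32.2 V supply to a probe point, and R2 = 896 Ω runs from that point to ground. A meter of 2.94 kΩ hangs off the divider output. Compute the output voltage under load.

V_out ≈ 10.1 V

The load sits in parallel with R2: R2‖R_L = (896 × 2940) / (896 + 2940) = 686.7 Ω.
V_out = 32.2 × 686.7 / (1500 + 686.7) = 32.2 × 686.7/2187 = 10.1 V.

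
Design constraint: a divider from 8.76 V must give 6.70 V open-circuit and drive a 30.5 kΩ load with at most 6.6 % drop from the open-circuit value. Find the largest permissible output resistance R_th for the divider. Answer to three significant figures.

R_th ≤ 2.16 kΩ

Loading drop = R_th/(R_th + R_L) ≤ 0.0660, so R_th ≤ R_L · ε/(1−ε) = 30.5 kΩ × 0.0660/0.9340 = 2.16 kΩ.
(Any R1, R2 with R2/(R1+R2) = 0.765 and R1‖R2 ≤ 2.16 kΩ will meet the spec.)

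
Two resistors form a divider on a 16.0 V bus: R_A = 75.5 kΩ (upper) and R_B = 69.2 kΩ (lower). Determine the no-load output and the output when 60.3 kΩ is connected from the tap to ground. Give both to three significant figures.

Unloaded: 7.65 V; loaded: 4.79 V

Open-circuit: V = 16.0 × 69.2/(75.5 + 69.2) = 7.65 V.
With the load, R_B becomes R_B‖R_L = 32.22 kΩ, so V = 16.0 × 32.22/107.7 = 4.79 V.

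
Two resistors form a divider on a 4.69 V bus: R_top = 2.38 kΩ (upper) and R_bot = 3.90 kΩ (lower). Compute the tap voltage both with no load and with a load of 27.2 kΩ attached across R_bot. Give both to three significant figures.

Open-circuit: V = 4.69 × 3.90/(2.38 + 3.90) = 2.91 V.
With the load, R_bot becomes R_bot‖R_L = 3.411 kΩ, so V = 4.69 × 3.411/5.791 = 2.76 V.

Unloaded: 2.91 V; loaded: 2.76 V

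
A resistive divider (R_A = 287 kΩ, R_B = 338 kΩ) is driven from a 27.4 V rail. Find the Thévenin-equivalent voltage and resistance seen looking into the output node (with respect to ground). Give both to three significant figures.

V_th = 14.8 V, R_th = 155 kΩ

V_th is the open-circuit tap voltage: 27.4 × 338/(287 + 338) = 14.8 V.
With the supply zeroed, R_A and R_B appear in parallel from the tap: R_th = R_A‖R_B = (287 × 338)/625.0 = 155 kΩ.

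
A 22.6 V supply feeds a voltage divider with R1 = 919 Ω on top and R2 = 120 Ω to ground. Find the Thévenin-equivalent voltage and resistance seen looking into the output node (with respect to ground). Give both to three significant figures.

V_th = 2.61 V, R_th = 106 Ω

V_th is the open-circuit tap voltage: 22.6 × 120/(919 + 120) = 2.61 V.
With the supply zeroed, R1 and R2 appear in parallel from the tap: R_th = R1‖R2 = (919 × 120)/1039 = 106 Ω.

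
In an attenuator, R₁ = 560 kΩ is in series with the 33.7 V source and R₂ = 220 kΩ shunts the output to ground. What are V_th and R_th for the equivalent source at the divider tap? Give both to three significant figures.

V_th = 9.51 V, R_th = 158 kΩ

V_th is the open-circuit tap voltage: 33.7 × 220/(560 + 220) = 9.51 V.
With the supply zeroed, R₁ and R₂ appear in parallel from the tap: R_th = R₁‖R₂ = (560 × 220)/780.0 = 158 kΩ.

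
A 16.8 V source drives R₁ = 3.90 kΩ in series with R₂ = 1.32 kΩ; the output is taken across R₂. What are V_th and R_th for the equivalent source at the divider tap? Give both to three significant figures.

V_th is the open-circuit tap voltage: 16.8 × 1.32/(3.90 + 1.32) = 4.25 V.
With the supply zeroed, R₁ and R₂ appear in parallel from the tap: R_th = R₁‖R₂ = (3.90 × 1.32)/5.220 = 986 Ω.

V_th = 4.25 V, R_th = 986 Ω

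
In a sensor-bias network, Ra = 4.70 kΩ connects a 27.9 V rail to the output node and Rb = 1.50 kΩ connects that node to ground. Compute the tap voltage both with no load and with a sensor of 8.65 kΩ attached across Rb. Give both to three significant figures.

Unloaded: 6.75 V; loaded: 5.97 V

Open-circuit: V = 27.9 × 1.50/(4.70 + 1.50) = 6.75 V.
With the load, Rb becomes Rb‖R_L = 1.278 kΩ, so V = 27.9 × 1.278/5.978 = 5.97 V.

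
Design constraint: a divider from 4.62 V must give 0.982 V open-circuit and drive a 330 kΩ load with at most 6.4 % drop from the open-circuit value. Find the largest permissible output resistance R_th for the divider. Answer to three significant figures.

Loading drop = R_th/(R_th + R_L) ≤ 0.0640, so R_th ≤ R_L · ε/(1−ε) = 330 kΩ × 0.0640/0.9360 = 22.6 kΩ.

R_th ≤ 22.6 kΩ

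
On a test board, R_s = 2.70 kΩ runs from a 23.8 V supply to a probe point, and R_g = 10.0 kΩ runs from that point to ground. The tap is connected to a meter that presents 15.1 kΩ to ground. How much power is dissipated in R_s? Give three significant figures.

Total resistance from the source is R_s + (R_g‖R_L) = 8.716 kΩ, so I = 23.8/8.716 kΩ = 2.731 mA.
P = I²·R_s = (2.731 mA)² × 2.70 kΩ = 20.1 mW.

P ≈ 20.1 mW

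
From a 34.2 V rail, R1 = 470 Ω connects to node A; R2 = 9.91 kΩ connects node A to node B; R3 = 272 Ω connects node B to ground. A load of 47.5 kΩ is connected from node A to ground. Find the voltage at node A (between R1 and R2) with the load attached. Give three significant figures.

V ≈ 32.4 V

Below node A the series string R2+R3 = 10180 Ω sits in parallel with the 47500 Ω load: 8385 Ω.
V_A = 34.2 × 8385/(470 + 8385) = 32.4 V.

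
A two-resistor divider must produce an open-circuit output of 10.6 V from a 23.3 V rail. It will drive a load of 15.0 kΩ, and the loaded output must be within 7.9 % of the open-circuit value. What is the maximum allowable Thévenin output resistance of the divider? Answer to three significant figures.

R_th ≤ 1.29 kΩ

Loading drop = R_th/(R_th + R_L) ≤ 0.0790, so R_th ≤ R_L · ε/(1−ε) = 15.0 kΩ × 0.0790/0.9210 = 1.29 kΩ.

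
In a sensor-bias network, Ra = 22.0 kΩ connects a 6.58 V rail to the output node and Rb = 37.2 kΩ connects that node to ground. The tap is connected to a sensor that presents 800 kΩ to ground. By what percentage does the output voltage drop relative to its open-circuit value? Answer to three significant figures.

The divider's output (Thévenin) resistance is Ra‖Rb = 13.82 kΩ.
Fractional drop under load = R_th/(R_th + R_L) = 13.82 / (13.82 + 800) = 0.01699.
So the output falls by 1.70 %.

1.70 %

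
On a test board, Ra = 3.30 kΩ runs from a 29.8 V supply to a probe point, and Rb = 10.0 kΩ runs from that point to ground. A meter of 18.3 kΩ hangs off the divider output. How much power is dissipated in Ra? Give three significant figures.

P ≈ 30.7 mW

Total resistance from the source is Ra + (Rb‖R_L) = 9.766 kΩ, so I = 29.8/9.766 kΩ = 3.051 mA.
P = I²·Ra = (3.051 mA)² × 3.30 kΩ = 30.7 mW.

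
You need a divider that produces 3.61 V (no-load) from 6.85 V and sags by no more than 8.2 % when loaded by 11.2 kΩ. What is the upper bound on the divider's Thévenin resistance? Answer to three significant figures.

R_th ≤ 1.00 kΩ

Loading drop = R_th/(R_th + R_L) ≤ 0.0820, so R_th ≤ R_L · ε/(1−ε) = 11.2 kΩ × 0.0820/0.9180 = 1.00 kΩ.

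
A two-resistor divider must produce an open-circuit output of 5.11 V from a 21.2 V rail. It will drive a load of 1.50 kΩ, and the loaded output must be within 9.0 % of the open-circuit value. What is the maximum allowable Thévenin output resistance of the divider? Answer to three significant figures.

R_th ≤ 148 Ω

Loading drop = R_th/(R_th + R_L) ≤ 0.0900, so R_th ≤ R_L · ε/(1−ε) = 1.50 kΩ × 0.0900/0.9100 = 148 Ω.
(Any R1, R2 with R2/(R1+R2) = 0.241 and R1‖R2 ≤ 148 Ω will meet the spec.)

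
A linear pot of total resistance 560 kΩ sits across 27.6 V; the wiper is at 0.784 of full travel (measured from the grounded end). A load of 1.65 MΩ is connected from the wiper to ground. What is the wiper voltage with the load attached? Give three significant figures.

The wiper splits the pot into (1−α)R = 121.0 kΩ above and αR = 439.0 kΩ below.
Lower section ‖ load = 346.8 kΩ.
V_wiper = 27.6 × 346.8/(121.0 + 346.8) = 20.5 V.

V ≈ 20.5 V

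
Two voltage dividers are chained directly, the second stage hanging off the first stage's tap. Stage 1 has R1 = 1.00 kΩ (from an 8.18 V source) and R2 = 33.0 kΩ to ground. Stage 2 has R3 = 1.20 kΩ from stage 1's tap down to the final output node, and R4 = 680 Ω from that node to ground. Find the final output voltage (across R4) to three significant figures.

Stage 2 presents R3+R4 = 1880 Ω as a load on stage 1's tap.
Stage 1's lower leg becomes R2‖(R3+R4) = 1779 Ω, so V_mid = 8.18 × 1779/2779 = 5.236 V.
Stage 2 is itself unloaded: V_out = V_mid × R4/(R3+R4) = 5.236 × 680/1880 = 1.89 V.

V_out ≈ 1.89 V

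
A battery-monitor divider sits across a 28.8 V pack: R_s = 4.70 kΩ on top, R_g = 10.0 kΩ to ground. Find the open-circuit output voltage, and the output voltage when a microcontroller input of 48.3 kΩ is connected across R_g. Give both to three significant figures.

Open-circuit: V = 28.8 × 10.0/(4.70 + 10.0) = 19.6 V.
With the load, R_g becomes R_g‖R_L = 8.285 kΩ, so V = 28.8 × 8.285/12.98 = 18.4 V.

Unloaded: 19.6 V; loaded: 18.4 V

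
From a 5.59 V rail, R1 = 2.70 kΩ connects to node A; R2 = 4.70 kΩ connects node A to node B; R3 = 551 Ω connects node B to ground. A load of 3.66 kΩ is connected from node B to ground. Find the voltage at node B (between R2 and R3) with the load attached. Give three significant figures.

V ≈ 0.340 V

At node B, R3 is in parallel with the load: R3‖R_L = 478.9 Ω.
Below node A the resistance is R2 + (R3‖R_L) = 5179 Ω, so V_A = 5.59 × 5179/7879 = 3.674 V.
Then V_B = V_A × (R3‖R_L)/(R2 + R3‖R_L) = 3.674 × 478.9/5179 = 0.340 V.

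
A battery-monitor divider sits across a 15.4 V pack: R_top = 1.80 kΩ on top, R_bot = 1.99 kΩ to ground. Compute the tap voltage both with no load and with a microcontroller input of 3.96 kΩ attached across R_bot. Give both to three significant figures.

Open-circuit: V = 15.4 × 1.99/(1.80 + 1.99) = 8.09 V.
With the load, R_bot becomes R_bot‖R_L = 1.324 kΩ, so V = 15.4 × 1.324/3.124 = 6.53 V.

Unloaded: 8.09 V; loaded: 6.53 V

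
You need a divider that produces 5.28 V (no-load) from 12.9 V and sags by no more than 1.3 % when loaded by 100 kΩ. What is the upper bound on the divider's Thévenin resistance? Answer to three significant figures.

Loading drop = R_th/(R_th + R_L) ≤ 0.0130, so R_th ≤ R_L · ε/(1−ε) = 100 kΩ × 0.0130/0.9870 = 1.32 kΩ.
(Any R1, R2 with R2/(R1+R2) = 0.409 and R1‖R2 ≤ 1.32 kΩ will meet the spec.)

R_th ≤ 1.32 kΩ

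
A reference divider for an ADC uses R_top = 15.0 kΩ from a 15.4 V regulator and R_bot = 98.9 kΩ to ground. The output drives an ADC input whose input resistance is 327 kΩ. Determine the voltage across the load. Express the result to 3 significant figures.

The load sits in parallel with R_bot: R_bot‖R_L = (98.9 × 327) / (98.9 + 327) = 75.93 kΩ.
V_out = 15.4 × 75.93 / (15.0 + 75.93) = 15.4 × 75.93/90.93 = 12.9 V.
(Unloaded it would have been 13.4 V.)

V_out ≈ 12.9 V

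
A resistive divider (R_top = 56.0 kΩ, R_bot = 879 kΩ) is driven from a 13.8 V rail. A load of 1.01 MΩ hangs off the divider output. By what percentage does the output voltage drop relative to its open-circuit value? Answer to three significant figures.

The divider's output (Thévenin) resistance is R_top‖R_bot = 52.65 kΩ.
Fractional drop under load = R_th/(R_th + R_L) = 52.65 / (52.65 + 1010) = 0.04954.
So the output falls by 4.95 %.

4.95 %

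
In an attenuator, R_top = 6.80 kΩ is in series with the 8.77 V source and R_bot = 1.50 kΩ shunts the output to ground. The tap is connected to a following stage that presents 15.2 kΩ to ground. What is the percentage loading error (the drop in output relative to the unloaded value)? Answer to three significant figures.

7.48 %

The divider's output (Thévenin) resistance is R_top‖R_bot = 1.229 kΩ.
Fractional drop under load = R_th/(R_th + R_L) = 1.229 / (1.229 + 15.2) = 0.07480.
So the output falls by 7.48 %.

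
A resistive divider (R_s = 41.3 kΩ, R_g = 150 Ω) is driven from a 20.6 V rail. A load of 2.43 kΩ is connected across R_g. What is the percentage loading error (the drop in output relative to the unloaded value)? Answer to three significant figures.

The divider's output (Thévenin) resistance is R_s‖R_g = 149.5 Ω.
Fractional drop under load = R_th/(R_th + R_L) = 149.5 / (149.5 + 2430) = 0.05794.
So the output falls by 5.79 %.

5.79 %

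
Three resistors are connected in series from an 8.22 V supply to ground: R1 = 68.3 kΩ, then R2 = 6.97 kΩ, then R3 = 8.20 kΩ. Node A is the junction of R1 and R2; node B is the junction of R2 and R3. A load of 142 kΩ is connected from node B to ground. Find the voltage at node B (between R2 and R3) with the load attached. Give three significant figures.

At node B, R3 is in parallel with the load: R3‖R_L = 7.752 kΩ.
Below node A the resistance is R2 + (R3‖R_L) = 14.72 kΩ, so V_A = 8.22 × 14.72/83.02 = 1.458 V.
Then V_B = V_A × (R3‖R_L)/(R2 + R3‖R_L) = 1.458 × 7.752/14.72 = 0.768 V.

V ≈ 0.768 V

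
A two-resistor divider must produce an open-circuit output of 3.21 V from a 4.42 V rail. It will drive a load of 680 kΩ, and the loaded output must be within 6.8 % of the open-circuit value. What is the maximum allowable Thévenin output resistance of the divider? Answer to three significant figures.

R_th ≤ 49.6 kΩ

Loading drop = R_th/(R_th + R_L) ≤ 0.0680, so R_th ≤ R_L · ε/(1−ε) = 680 kΩ × 0.0680/0.9320 = 49.6 kΩ.
(Any R1, R2 with R2/(R1+R2) = 0.726 and R1‖R2 ≤ 49.6 kΩ will meet the spec.)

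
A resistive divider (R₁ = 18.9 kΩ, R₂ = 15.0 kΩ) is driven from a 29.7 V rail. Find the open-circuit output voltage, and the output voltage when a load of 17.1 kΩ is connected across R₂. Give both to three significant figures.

Open-circuit: V = 29.7 × 15.0/(18.9 + 15.0) = 13.1 V.
With the load, R₂ becomes R₂‖R_L = 7.991 kΩ, so V = 29.7 × 7.991/26.89 = 8.83 V.

Unloaded: 13.1 V; loaded: 8.83 V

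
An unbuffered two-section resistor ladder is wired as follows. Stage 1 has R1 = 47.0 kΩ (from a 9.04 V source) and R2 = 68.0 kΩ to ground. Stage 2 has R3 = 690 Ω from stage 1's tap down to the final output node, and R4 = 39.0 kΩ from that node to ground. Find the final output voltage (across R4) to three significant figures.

Stage 2 presents R3+R4 = 39690 Ω as a load on stage 1's tap.
Stage 1's lower leg becomes R2‖(R3+R4) = 25060 Ω, so V_mid = 9.04 × 25060/72060 = 3.144 V.
Stage 2 is itself unloaded: V_out = V_mid × R4/(R3+R4) = 3.144 × 39000/39690 = 3.09 V.

V_out ≈ 3.09 V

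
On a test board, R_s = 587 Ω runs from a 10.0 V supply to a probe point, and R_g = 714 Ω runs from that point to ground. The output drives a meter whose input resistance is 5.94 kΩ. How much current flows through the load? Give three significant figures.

I_L ≈ 0.876 mA

R_g‖R_L = 637.4 Ω; V_out = 10.0 × 637.4/1224 = 5.206 V.
I_L = V_out / R_L = 5.206 / 5.94 kΩ = 0.876 mA.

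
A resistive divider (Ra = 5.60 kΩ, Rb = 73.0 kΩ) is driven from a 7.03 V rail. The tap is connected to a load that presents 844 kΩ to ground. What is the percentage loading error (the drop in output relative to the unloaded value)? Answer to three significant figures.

0.612 %

The divider's output (Thévenin) resistance is Ra‖Rb = 5.201 kΩ.
Fractional drop under load = R_th/(R_th + R_L) = 5.201 / (5.201 + 844) = 0.006125.
So the output falls by 0.612 %.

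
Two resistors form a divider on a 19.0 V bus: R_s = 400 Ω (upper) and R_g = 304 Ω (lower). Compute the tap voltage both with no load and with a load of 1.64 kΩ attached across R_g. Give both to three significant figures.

Open-circuit: V = 19.0 × 304/(400 + 304) = 8.20 V.
With the load, R_g becomes R_g‖R_L = 256.5 Ω, so V = 19.0 × 256.5/656.5 = 7.42 V.

Unloaded: 8.20 V; loaded: 7.42 V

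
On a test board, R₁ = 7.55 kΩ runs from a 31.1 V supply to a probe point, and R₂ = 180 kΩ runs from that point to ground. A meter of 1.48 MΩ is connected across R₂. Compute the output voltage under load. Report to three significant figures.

The load sits in parallel with R₂: R₂‖R_L = (180 × 1480) / (180 + 1480) = 160.5 kΩ.
V_out = 31.1 × 160.5 / (7.55 + 160.5) = 31.1 × 160.5/168.0 = 29.7 V.

V_out ≈ 29.7 V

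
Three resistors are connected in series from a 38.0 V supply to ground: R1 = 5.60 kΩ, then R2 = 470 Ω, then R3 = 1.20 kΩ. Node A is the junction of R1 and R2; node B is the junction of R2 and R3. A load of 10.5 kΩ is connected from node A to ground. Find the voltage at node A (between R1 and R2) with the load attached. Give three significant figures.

V ≈ 7.78 V

Below node A the series string R2+R3 = 1670 Ω sits in parallel with the 10500 Ω load: 1441 Ω.
V_A = 38.0 × 1441/(5600 + 1441) = 7.78 V.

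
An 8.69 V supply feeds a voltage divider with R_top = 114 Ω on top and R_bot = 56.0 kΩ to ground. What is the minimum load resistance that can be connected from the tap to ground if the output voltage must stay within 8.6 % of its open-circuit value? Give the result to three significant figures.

Output resistance R_th = R_top‖R_bot = (114 × 56000)/56110 = 113.8 Ω.
The fractional drop is R_th/(R_th + R_L); requiring this ≤ 0.0860 gives R_L ≥ R_th(1/0.0860 − 1) = 113.8 × 10.63 = 1.21 kΩ.

R_L(min) ≈ 1.21 kΩ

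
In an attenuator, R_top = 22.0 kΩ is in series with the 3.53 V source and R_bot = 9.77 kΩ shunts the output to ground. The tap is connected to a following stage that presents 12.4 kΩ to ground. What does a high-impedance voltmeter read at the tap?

The load sits in parallel with R_bot: R_bot‖R_L = (9.77 × 12.4) / (9.77 + 12.4) = 5.465 kΩ.
V_out = 3.53 × 5.465 / (22.0 + 5.465) = 3.53 × 5.465/27.46 = 0.702 V.
(Unloaded it would have been 1.09 V.)

V_out ≈ 0.702 V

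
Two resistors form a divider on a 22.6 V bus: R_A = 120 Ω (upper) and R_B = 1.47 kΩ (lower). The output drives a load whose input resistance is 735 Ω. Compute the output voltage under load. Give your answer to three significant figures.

The load sits in parallel with R_B: R_B‖R_L = (1470 × 735) / (1470 + 735) = 490.0 Ω.
V_out = 22.6 × 490.0 / (120 + 490.0) = 22.6 × 490.0/610.0 = 18.2 V.
(Unloaded it would have been 20.9 V.)

V_out ≈ 18.2 V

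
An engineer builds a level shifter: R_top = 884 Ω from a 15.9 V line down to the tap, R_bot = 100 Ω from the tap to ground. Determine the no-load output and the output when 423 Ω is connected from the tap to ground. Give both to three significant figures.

Unloaded: 1.62 V; loaded: 1.33 V

Open-circuit: V = 15.9 × 100/(884 + 100) = 1.62 V.
With the load, R_bot becomes R_bot‖R_L = 80.88 Ω, so V = 15.9 × 80.88/964.9 = 1.33 V.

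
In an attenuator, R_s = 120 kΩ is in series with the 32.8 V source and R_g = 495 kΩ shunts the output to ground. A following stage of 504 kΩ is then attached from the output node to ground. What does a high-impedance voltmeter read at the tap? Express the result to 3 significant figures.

The load sits in parallel with R_g: R_g‖R_L = (495 × 504) / (495 + 504) = 249.7 kΩ.
V_out = 32.8 × 249.7 / (120 + 249.7) = 32.8 × 249.7/369.7 = 22.2 V.

V_out ≈ 22.2 V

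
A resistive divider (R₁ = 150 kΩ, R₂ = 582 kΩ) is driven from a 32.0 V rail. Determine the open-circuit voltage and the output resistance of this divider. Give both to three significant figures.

V_th is the open-circuit tap voltage: 32.0 × 582/(150 + 582) = 25.4 V.
With the supply zeroed, R₁ and R₂ appear in parallel from the tap: R_th = R₁‖R₂ = (150 × 582)/732.0 = 119 kΩ.

V_th = 25.4 V, R_th = 119 kΩ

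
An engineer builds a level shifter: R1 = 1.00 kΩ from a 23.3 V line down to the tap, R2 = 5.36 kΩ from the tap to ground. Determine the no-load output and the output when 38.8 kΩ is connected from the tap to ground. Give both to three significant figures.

Open-circuit: V = 23.3 × 5.36/(1.00 + 5.36) = 19.6 V.
With the load, R2 becomes R2‖R_L = 4.709 kΩ, so V = 23.3 × 4.709/5.709 = 19.2 V.

Unloaded: 19.6 V; loaded: 19.2 V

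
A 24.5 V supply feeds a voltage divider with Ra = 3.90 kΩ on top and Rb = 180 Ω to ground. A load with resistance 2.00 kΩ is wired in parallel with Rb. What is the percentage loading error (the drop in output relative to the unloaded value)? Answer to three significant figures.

The divider's output (Thévenin) resistance is Ra‖Rb = 172.1 Ω.
Fractional drop under load = R_th/(R_th + R_L) = 172.1 / (172.1 + 2000) = 0.07921.
So the output falls by 7.92 %.

7.92 %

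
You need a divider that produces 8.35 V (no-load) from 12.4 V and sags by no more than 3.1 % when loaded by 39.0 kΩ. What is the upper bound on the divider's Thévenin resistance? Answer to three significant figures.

R_th ≤ 1.25 kΩ

Loading drop = R_th/(R_th + R_L) ≤ 0.0310, so R_th ≤ R_L · ε/(1−ε) = 39.0 kΩ × 0.0310/0.9690 = 1.25 kΩ.
(Any R1, R2 with R2/(R1+R2) = 0.673 and R1‖R2 ≤ 1.25 kΩ will meet the spec.)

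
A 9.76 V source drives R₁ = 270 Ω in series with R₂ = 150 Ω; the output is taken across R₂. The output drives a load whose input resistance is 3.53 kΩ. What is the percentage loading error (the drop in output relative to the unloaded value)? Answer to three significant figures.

The divider's output (Thévenin) resistance is R₁‖R₂ = 96.43 Ω.
Fractional drop under load = R_th/(R_th + R_L) = 96.43 / (96.43 + 3530) = 0.02659.
So the output falls by 2.66 %.

2.66 %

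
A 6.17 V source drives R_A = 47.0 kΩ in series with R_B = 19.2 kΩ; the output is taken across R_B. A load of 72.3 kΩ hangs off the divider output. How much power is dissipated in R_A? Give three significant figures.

P ≈ 0.463 mW

Total resistance from the source is R_A + (R_B‖R_L) = 62.17 kΩ, so I = 6.17/62.17 kΩ = 0.09924 mA.
P = I²·R_A = (0.09924 mA)² × 47.0 kΩ = 0.463 mW.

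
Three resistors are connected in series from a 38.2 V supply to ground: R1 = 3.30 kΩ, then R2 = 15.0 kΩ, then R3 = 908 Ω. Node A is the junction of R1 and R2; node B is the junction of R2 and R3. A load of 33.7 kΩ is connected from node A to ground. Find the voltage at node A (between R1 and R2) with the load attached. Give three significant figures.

Below node A the series string R2+R3 = 15910 Ω sits in parallel with the 33700 Ω load: 10810 Ω.
V_A = 38.2 × 10810/(3300 + 10810) = 29.3 V.

V ≈ 29.3 V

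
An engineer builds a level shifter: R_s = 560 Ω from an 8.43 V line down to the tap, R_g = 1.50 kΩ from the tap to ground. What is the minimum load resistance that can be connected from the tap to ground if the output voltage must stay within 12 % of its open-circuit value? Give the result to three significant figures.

Output resistance R_th = R_s‖R_g = (560 × 1500)/2060 = 407.8 Ω.
The fractional drop is R_th/(R_th + R_L); requiring this ≤ 0.120 gives R_L ≥ R_th(1/0.120 − 1) = 407.8 × 7.333 = 2.99 kΩ.

R_L(min) ≈ 2.99 kΩ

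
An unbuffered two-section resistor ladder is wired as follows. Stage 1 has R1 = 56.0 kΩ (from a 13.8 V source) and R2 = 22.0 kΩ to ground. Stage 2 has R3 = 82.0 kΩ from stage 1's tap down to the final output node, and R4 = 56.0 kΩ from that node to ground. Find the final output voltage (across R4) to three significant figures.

Stage 2 presents R3+R4 = 138.0 kΩ as a load on stage 1's tap.
Stage 1's lower leg becomes R2‖(R3+R4) = 18.98 kΩ, so V_mid = 13.8 × 18.98/74.97 = 3.493 V.
Stage 2 is itself unloaded: V_out = V_mid × R4/(R3+R4) = 3.493 × 56.0/138.0 = 1.42 V.

V_out ≈ 1.42 V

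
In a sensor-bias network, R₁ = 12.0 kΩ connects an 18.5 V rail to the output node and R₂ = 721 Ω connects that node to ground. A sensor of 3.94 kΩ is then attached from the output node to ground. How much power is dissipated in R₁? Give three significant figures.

Total resistance from the source is R₁ + (R₂‖R_L) = 12610 Ω, so I = 18.5/12610 Ω = 1.467 mA.
P = I²·R₁ = (1.467 mA)² × 12.0 kΩ = 25.8 mW.

P ≈ 25.8 mW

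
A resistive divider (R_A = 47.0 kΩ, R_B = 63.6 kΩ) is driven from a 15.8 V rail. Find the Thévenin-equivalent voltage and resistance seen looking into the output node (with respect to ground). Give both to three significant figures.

V_th is the open-circuit tap voltage: 15.8 × 63.6/(47.0 + 63.6) = 9.09 V.
With the supply zeroed, R_A and R_B appear in parallel from the tap: R_th = R_A‖R_B = (47.0 × 63.6)/110.6 = 27.0 kΩ.

V_th = 9.09 V, R_th = 27.0 kΩ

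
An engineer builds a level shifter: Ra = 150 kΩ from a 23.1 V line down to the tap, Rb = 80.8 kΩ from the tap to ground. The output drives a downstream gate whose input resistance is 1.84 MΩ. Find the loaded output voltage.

The load sits in parallel with Rb: Rb‖R_L = (80.8 × 1840) / (80.8 + 1840) = 77.40 kΩ.
V_out = 23.1 × 77.40 / (150 + 77.40) = 23.1 × 77.40/227.4 = 7.86 V.

V_out ≈ 7.86 V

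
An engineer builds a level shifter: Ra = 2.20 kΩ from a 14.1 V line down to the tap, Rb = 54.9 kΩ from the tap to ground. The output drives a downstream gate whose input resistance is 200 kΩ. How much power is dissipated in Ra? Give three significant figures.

Total resistance from the source is Ra + (Rb‖R_L) = 45.28 kΩ, so I = 14.1/45.28 kΩ = 0.3114 mA.
P = I²·Ra = (0.3114 mA)² × 2.20 kΩ = 0.213 mW.

P ≈ 0.213 mW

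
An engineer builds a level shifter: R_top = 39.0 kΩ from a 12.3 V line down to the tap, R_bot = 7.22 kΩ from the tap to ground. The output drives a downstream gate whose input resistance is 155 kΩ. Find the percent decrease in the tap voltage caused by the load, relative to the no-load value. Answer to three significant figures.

The divider's output (Thévenin) resistance is R_top‖R_bot = 6.092 kΩ.
Fractional drop under load = R_th/(R_th + R_L) = 6.092 / (6.092 + 155) = 0.03782.
So the output falls by 3.78 %.

3.78 %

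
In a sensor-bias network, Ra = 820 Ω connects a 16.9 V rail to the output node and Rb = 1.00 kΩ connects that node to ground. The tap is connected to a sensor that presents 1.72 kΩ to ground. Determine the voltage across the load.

The load sits in parallel with Rb: Rb‖R_L = (1000 × 1720) / (1000 + 1720) = 632.4 Ω.
V_out = 16.9 × 632.4 / (820 + 632.4) = 16.9 × 632.4/1452 = 7.36 V.
(Unloaded it would have been 9.29 V.)

V_out ≈ 7.36 V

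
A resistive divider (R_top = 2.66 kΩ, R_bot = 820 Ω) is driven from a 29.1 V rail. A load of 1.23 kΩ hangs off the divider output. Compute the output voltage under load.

The load sits in parallel with R_bot: R_bot‖R_L = (820 × 1230) / (820 + 1230) = 492.0 Ω.
V_out = 29.1 × 492.0 / (2660 + 492.0) = 29.1 × 492.0/3152 = 4.54 V.

V_out ≈ 4.54 V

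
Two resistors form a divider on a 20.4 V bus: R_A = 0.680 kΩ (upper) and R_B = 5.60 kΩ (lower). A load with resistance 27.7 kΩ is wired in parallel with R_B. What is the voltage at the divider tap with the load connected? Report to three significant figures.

The load sits in parallel with R_B: R_B‖R_L = (5600 × 27700) / (5600 + 27700) = 4658 Ω.
V_out = 20.4 × 4658 / (680 + 4658) = 20.4 × 4658/5338 = 17.8 V.

V_out ≈ 17.8 V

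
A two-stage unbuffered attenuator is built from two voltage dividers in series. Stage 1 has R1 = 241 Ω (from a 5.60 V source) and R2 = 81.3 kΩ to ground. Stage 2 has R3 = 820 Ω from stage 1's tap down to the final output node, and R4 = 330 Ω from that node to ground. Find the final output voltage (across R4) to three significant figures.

V_out ≈ 1.33 V

Stage 2 presents R3+R4 = 1150 Ω as a load on stage 1's tap.
Stage 1's lower leg becomes R2‖(R3+R4) = 1134 Ω, so V_mid = 5.60 × 1134/1375 = 4.618 V.
Stage 2 is itself unloaded: V_out = V_mid × R4/(R3+R4) = 4.618 × 330/1150 = 1.33 V.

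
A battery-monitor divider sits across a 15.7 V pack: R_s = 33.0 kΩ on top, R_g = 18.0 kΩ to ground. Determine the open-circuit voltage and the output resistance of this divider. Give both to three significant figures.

V_th = 5.54 V, R_th = 11.6 kΩ

V_th is the open-circuit tap voltage: 15.7 × 18.0/(33.0 + 18.0) = 5.54 V.
With the supply zeroed, R_s and R_g appear in parallel from the tap: R_th = R_s‖R_g = (33.0 × 18.0)/51.00 = 11.6 kΩ.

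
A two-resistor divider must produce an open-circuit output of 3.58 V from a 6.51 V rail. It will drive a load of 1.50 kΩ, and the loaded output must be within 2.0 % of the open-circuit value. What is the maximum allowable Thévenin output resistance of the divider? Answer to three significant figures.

R_th ≤ 30.6 Ω

Loading drop = R_th/(R_th + R_L) ≤ 0.0200, so R_th ≤ R_L · ε/(1−ε) = 1.50 kΩ × 0.0200/0.9800 = 30.6 Ω.
(Any R1, R2 with R2/(R1+R2) = 0.550 and R1‖R2 ≤ 30.6 Ω will meet the spec.)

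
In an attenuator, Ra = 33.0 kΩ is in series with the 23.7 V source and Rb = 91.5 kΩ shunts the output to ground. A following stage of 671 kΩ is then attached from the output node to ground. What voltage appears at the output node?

V_out ≈ 16.8 V

The load sits in parallel with Rb: Rb‖R_L = (91.5 × 671) / (91.5 + 671) = 80.52 kΩ.
V_out = 23.7 × 80.52 / (33.0 + 80.52) = 23.7 × 80.52/113.5 = 16.8 V.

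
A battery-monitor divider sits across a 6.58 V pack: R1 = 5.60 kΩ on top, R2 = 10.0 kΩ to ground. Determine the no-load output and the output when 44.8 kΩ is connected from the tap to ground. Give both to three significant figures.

Unloaded: 4.22 V; loaded: 3.91 V

Open-circuit: V = 6.58 × 10.0/(5.60 + 10.0) = 4.22 V.
With the load, R2 becomes R2‖R_L = 8.175 kΩ, so V = 6.58 × 8.175/13.78 = 3.91 V.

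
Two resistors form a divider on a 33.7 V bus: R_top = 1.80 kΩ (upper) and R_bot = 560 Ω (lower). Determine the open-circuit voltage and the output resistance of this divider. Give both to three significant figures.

V_th = 8.00 V, R_th = 427 Ω

V_th is the open-circuit tap voltage: 33.7 × 560/(1800 + 560) = 8.00 V.
With the supply zeroed, R_top and R_bot appear in parallel from the tap: R_th = R_top‖R_bot = (1800 × 560)/2360 = 427 Ω.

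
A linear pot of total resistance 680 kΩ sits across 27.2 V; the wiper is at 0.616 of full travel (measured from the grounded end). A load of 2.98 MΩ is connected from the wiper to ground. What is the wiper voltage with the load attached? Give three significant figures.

V ≈ 15.9 V

The wiper splits the pot into (1−α)R = 261.1 kΩ above and αR = 418.9 kΩ below.
Lower section ‖ load = 367.3 kΩ.
V_wiper = 27.2 × 367.3/(261.1 + 367.3) = 15.9 V.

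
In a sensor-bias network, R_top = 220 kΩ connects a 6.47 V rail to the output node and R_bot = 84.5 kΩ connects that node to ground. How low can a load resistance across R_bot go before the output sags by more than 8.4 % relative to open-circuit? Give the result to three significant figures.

R_L(min) ≈ 666 kΩ

Output resistance R_th = R_top‖R_bot = (220 × 84.5)/304.5 = 61.05 kΩ.
The fractional drop is R_th/(R_th + R_L); requiring this ≤ 0.0840 gives R_L ≥ R_th(1/0.0840 − 1) = 61.05 × 10.90 = 666 kΩ.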